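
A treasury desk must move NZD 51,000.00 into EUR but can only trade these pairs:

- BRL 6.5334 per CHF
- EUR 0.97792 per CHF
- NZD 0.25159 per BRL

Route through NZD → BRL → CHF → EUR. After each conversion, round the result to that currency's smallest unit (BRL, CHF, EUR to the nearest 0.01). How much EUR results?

EUR 30,341.77

NZD 51,000.00 ÷ 0.25159 = BRL 202,710.76
BRL 202,710.76 ÷ 6.5334 = CHF 31,026.84
CHF 31,026.84 × 0.97792 = EUR 30,341.77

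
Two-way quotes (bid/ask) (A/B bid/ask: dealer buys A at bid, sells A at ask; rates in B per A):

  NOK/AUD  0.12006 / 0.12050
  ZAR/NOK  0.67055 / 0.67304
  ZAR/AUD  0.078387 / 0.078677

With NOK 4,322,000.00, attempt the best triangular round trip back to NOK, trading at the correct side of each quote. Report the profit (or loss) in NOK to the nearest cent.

Net profit: NOK 100,486.10

Best loop NOK → AUD → ZAR → NOK:
NOK 4,322,000.00 × 0.12006 (sell NOK at bid) = AUD 518,899.32
AUD 518,899.32 ÷ 0.078677 (buy ZAR at ask) = ZAR 6,595,311.46
ZAR 6,595,311.46 × 0.67055 (sell ZAR at bid) = NOK 4,422,486.10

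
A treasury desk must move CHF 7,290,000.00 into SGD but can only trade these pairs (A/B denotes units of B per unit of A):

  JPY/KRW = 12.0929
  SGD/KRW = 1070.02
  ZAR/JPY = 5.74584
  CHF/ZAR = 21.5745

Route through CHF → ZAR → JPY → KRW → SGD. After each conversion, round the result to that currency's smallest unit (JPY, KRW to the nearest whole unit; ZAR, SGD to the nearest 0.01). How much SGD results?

SGD 10,213,165.34

CHF 7,290,000.00 × 21.5745 = ZAR 157,278,105.00
ZAR 157,278,105.00 × 5.74584 = JPY 903,694,827
JPY 903,694,827 × 12.0929 = KRW 10,928,291,173
KRW 10,928,291,173 ÷ 1070.02 = SGD 10,213,165.34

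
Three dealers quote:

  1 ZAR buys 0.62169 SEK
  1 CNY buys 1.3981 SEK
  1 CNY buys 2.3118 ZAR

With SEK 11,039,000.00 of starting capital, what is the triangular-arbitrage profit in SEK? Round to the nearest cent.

Profitable loop is SEK → CNY → ZAR → SEK:
SEK 11,039,000.00 ÷ 1.3981 = CNY 7,895,715.61
CNY 7,895,715.61 × 2.3118 = ZAR 18,253,315.36
ZAR 18,253,315.36 × 0.62169 = SEK 11,347,903.62
Profit = SEK 11,347,903.62 − SEK 11,039,000.00

Profit: SEK 308,903.62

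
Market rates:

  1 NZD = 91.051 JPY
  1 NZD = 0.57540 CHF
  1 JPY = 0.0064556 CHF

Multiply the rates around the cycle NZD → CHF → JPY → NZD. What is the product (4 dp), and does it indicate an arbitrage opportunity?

0.9789 (arbitrage exists)

Around NZD → CHF → JPY → NZD: 1 × 0.57540 ÷ 0.0064556 ÷ 91.051 = 0.978923
Product < 1; profitable direction is NZD → JPY → CHF → NZD.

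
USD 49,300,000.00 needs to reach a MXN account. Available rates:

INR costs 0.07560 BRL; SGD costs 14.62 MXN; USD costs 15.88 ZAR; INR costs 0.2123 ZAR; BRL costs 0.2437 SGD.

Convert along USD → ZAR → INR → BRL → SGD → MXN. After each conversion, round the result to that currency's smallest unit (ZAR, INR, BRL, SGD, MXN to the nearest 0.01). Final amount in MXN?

MXN 993,280,982.59

USD 49,300,000.00 × 15.88 = ZAR 782,884,000.00
ZAR 782,884,000.00 ÷ 0.2123 = INR 3,687,630,711.26
INR 3,687,630,711.26 × 0.07560 = BRL 278,784,881.77
BRL 278,784,881.77 × 0.2437 = SGD 67,939,875.69
SGD 67,939,875.69 × 14.62 = MXN 993,280,982.59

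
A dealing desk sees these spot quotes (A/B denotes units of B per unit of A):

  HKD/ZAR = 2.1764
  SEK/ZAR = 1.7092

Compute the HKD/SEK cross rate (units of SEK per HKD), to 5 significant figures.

HKD/SEK = 1.2733

1 HKD × 2.1764 = 2.1764 ZAR
2.1764 ZAR ÷ 1.7092 = 1.27334 SEK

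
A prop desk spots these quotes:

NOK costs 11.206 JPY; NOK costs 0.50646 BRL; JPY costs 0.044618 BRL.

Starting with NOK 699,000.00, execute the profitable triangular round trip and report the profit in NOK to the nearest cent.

Profitable loop is NOK → BRL → JPY → NOK:
NOK 699,000.00 × 0.50646 = BRL 354,015.54
BRL 354,015.54 ÷ 0.044618 = JPY 7,934,366
JPY 7,934,366 ÷ 11.206 = NOK 708,046.22
Profit = NOK 708,046.22 − NOK 699,000.00

Profit: NOK 9,046.22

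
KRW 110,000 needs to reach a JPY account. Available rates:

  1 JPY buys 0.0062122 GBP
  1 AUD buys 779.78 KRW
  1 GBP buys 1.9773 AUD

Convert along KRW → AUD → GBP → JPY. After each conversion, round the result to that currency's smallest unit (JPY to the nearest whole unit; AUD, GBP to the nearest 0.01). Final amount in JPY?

JPY 11,484

KRW 110,000 ÷ 779.78 = AUD 141.07
AUD 141.07 ÷ 1.9773 = GBP 71.34
GBP 71.34 ÷ 0.0062122 = JPY 11,484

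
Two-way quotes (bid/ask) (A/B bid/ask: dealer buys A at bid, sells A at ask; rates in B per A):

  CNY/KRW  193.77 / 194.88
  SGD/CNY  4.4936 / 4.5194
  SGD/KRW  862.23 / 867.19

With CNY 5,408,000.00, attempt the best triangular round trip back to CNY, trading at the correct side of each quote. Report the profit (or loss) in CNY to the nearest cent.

Net profit: CNY 22,044.29

Best loop CNY → KRW → SGD → CNY:
CNY 5,408,000.00 × 193.77 (sell CNY at bid) = KRW 1,047,908,160
KRW 1,047,908,160 ÷ 867.19 (buy SGD at ask) = SGD 1,208,395.12
SGD 1,208,395.12 × 4.4936 (sell SGD at bid) = CNY 5,430,044.29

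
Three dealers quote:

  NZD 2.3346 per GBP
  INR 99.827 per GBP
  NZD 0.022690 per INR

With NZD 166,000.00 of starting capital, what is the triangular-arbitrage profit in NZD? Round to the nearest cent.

Profit: NZD 5,095.29

Profitable loop is NZD → INR → GBP → NZD:
NZD 166,000.00 ÷ 0.022690 = INR 7,315,998.24
INR 7,315,998.24 ÷ 99.827 = GBP 73,286.77
GBP 73,286.77 × 2.3346 = NZD 171,095.29
Profit = NZD 171,095.29 − NZD 166,000.00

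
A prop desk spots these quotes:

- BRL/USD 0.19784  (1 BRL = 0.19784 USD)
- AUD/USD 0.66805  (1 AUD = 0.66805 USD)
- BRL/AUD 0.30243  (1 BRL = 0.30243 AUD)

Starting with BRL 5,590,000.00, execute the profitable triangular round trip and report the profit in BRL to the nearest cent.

Profit: BRL 118,625.36

Profitable loop is BRL → AUD → USD → BRL:
BRL 5,590,000.00 × 0.30243 = AUD 1,690,583.70
AUD 1,690,583.70 × 0.66805 = USD 1,129,394.44
USD 1,129,394.44 ÷ 0.19784 = BRL 5,708,625.36
Profit = BRL 5,708,625.36 − BRL 5,590,000.00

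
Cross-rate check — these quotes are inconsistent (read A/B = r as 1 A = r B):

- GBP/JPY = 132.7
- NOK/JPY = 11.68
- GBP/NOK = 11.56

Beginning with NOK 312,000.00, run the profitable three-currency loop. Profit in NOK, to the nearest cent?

Profitable loop is NOK → JPY → GBP → NOK:
NOK 312,000.00 × 11.68 = JPY 3,644,160
JPY 3,644,160 ÷ 132.7 = GBP 27,461.64
GBP 27,461.64 × 11.56 = NOK 317,456.59
Profit = NOK 317,456.59 − NOK 312,000.00

Profit: NOK 5,456.59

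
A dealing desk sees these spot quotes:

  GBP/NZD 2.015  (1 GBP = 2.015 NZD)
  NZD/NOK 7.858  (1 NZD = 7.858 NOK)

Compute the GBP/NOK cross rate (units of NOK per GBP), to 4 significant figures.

GBP/NOK = 15.83

1 GBP × 2.015 = 2.015 NZD
2.015 NZD × 7.858 = 15.8339 NOK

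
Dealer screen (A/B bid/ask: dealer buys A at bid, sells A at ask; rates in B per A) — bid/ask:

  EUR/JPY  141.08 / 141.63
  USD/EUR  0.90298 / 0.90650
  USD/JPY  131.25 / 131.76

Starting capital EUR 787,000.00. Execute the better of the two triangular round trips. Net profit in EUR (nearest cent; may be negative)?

Net profit: EUR 17,546.19

Best loop EUR → USD → JPY → EUR:
EUR 787,000.00 ÷ 0.90650 (buy USD at ask) = USD 868,174.30
USD 868,174.30 × 131.25 (sell USD at bid) = JPY 113,947,876
JPY 113,947,876 ÷ 141.63 (buy EUR at ask) = EUR 804,546.19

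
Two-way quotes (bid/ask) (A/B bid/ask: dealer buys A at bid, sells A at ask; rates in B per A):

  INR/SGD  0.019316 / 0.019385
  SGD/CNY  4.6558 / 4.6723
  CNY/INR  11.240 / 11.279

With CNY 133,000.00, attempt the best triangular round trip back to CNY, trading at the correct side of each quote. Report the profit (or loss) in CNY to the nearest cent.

Best loop CNY → INR → SGD → CNY:
CNY 133,000.00 × 11.240 (sell CNY at bid) = INR 1,494,920.00
INR 1,494,920.00 × 0.019316 (sell INR at bid) = SGD 28,875.87
SGD 28,875.87 × 4.6558 (sell SGD at bid) = CNY 134,440.30

Net profit: CNY 1,440.30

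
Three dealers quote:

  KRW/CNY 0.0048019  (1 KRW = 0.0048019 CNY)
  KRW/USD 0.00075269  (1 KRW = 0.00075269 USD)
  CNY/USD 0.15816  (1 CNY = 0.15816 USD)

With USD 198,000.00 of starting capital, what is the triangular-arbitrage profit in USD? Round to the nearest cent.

Profit: USD 1,783.13

Profitable loop is USD → KRW → CNY → USD:
USD 198,000.00 ÷ 0.00075269 = KRW 263,056,504
KRW 263,056,504 × 0.0048019 = CNY 1,263,171.03
CNY 1,263,171.03 × 0.15816 = USD 199,783.13
Profit = USD 199,783.13 − USD 198,000.00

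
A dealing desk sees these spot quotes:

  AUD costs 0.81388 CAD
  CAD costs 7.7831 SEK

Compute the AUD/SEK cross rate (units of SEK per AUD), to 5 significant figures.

1 AUD × 0.81388 = 0.81388 CAD
0.81388 CAD × 7.7831 = 6.33451 SEK

AUD/SEK = 6.3345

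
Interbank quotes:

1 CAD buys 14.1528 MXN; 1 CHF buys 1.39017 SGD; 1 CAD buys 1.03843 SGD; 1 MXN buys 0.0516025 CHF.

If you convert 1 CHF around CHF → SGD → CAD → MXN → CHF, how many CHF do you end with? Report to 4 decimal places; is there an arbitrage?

Around CHF → SGD → CAD → MXN → CHF: 1 × 1.39017 ÷ 1.03843 × 14.1528 × 0.0516025 = 0.977696
Product < 1; profitable direction is CHF → MXN → CAD → SGD → CHF.

0.9777 (arbitrage exists)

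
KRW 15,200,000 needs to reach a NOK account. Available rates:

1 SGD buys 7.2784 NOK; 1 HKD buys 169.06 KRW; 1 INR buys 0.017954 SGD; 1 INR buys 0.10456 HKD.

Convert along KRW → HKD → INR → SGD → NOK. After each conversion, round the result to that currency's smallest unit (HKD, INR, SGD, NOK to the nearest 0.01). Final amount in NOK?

NOK 112,365.83

KRW 15,200,000 ÷ 169.06 = HKD 89,908.91
HKD 89,908.91 ÷ 0.10456 = INR 859,878.63
INR 859,878.63 × 0.017954 = SGD 15,438.26
SGD 15,438.26 × 7.2784 = NOK 112,365.83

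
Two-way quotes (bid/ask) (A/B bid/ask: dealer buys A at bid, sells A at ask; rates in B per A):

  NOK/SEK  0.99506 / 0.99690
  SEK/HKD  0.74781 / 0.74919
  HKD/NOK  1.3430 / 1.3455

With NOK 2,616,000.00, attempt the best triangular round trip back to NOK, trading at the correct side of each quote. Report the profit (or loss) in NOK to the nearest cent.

Best loop NOK → SEK → HKD → NOK:
NOK 2,616,000.00 × 0.99506 (sell NOK at bid) = SEK 2,603,076.96
SEK 2,603,076.96 × 0.74781 (sell SEK at bid) = HKD 1,946,606.98
HKD 1,946,606.98 × 1.3430 (sell HKD at bid) = NOK 2,614,293.18

Net result: NOK -1,706.82 (no profitable arbitrage after spreads)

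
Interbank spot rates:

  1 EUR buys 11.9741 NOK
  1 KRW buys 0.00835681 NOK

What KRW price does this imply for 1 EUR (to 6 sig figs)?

1 EUR × 11.9741 = 11.9741 NOK
11.9741 NOK ÷ 0.00835681 = 1432.86 KRW

EUR/KRW = 1432.86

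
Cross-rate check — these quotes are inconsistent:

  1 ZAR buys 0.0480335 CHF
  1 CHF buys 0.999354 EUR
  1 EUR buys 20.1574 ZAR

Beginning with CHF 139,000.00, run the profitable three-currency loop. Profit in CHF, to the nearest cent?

Profitable loop is CHF → ZAR → EUR → CHF:
CHF 139,000.00 ÷ 0.0480335 = ZAR 2,893,813.69
ZAR 2,893,813.69 ÷ 20.1574 = EUR 143,560.86
EUR 143,560.86 ÷ 0.999354 = CHF 143,653.66
Profit = CHF 143,653.66 − CHF 139,000.00

Profit: CHF 4,653.66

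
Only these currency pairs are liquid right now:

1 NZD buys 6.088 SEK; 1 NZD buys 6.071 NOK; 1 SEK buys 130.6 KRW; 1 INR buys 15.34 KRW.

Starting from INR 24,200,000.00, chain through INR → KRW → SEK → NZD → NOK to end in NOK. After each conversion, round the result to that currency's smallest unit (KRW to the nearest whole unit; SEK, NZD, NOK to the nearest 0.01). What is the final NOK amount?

NOK 2,834,543.59

INR 24,200,000.00 × 15.34 = KRW 371,228,000
KRW 371,228,000 ÷ 130.6 = SEK 2,842,480.86
SEK 2,842,480.86 ÷ 6.088 = NZD 466,898.96
NZD 466,898.96 × 6.071 = NOK 2,834,543.59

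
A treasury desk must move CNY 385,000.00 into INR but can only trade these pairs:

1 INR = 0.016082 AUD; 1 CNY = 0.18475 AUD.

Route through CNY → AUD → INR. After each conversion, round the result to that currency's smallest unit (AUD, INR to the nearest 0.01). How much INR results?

CNY 385,000.00 × 0.18475 = AUD 71,128.75
AUD 71,128.75 ÷ 0.016082 = INR 4,422,879.62

INR 4,422,879.62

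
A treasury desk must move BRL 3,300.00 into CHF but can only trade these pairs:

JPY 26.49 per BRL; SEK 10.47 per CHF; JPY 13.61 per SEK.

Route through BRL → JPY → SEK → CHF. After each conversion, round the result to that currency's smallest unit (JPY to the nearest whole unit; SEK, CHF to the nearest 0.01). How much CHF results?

BRL 3,300.00 × 26.49 = JPY 87,417
JPY 87,417 ÷ 13.61 = SEK 6,423.00
SEK 6,423.00 ÷ 10.47 = CHF 613.47

CHF 613.47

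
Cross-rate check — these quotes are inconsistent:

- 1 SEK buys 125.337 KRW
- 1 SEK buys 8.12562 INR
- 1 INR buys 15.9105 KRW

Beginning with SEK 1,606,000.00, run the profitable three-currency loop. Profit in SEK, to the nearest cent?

Profit: SEK 50,557.75

Profitable loop is SEK → INR → KRW → SEK:
SEK 1,606,000.00 × 8.12562 = INR 13,049,745.72
INR 13,049,745.72 × 15.9105 = KRW 207,627,979
KRW 207,627,979 ÷ 125.337 = SEK 1,656,557.75
Profit = SEK 1,656,557.75 − SEK 1,606,000.00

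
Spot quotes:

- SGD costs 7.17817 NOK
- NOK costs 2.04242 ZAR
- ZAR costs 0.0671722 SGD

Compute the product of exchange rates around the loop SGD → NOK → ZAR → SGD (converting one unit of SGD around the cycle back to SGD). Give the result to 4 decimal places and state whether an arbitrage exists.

0.9848 (arbitrage exists)

Around SGD → NOK → ZAR → SGD: 1 × 7.17817 × 2.04242 × 0.0671722 = 0.984801
Product < 1; profitable direction is SGD → ZAR → NOK → SGD.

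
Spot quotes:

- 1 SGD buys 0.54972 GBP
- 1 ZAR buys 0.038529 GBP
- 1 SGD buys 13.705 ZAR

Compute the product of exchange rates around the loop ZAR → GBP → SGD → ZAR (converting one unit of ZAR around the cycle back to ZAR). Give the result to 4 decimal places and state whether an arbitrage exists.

Around ZAR → GBP → SGD → ZAR: 1 × 0.038529 ÷ 0.54972 × 13.705 = 0.960562
Product < 1; profitable direction is ZAR → SGD → GBP → ZAR.

0.9606 (arbitrage exists)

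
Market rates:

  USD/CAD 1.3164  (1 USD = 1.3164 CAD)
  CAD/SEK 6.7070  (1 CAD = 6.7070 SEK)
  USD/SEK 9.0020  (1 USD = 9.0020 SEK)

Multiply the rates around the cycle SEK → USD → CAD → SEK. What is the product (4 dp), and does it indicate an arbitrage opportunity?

0.9808 (arbitrage exists)

Around SEK → USD → CAD → SEK: 1 ÷ 9.0020 × 1.3164 × 6.7070 = 0.980793
Product < 1; profitable direction is SEK → CAD → USD → SEK.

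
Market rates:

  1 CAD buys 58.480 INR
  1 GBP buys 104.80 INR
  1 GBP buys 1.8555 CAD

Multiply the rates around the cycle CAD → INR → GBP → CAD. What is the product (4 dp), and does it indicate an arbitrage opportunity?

1.0354 (arbitrage exists)

Around CAD → INR → GBP → CAD: 1 × 58.480 ÷ 104.80 × 1.8555 = 1.035397
Product > 1; profitable direction is CAD → INR → GBP → CAD.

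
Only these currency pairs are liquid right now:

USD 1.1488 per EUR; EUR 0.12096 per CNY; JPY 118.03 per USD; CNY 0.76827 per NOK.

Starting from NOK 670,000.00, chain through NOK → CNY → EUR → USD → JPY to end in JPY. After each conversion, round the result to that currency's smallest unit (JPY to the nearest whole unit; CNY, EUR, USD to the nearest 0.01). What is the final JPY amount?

JPY 8,442,426

NOK 670,000.00 × 0.76827 = CNY 514,740.90
CNY 514,740.90 × 0.12096 = EUR 62,263.06
EUR 62,263.06 × 1.1488 = USD 71,527.80
USD 71,527.80 × 118.03 = JPY 8,442,426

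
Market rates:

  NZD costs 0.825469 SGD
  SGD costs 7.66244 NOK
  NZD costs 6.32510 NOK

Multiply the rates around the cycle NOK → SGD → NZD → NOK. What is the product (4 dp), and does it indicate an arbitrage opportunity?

Around NOK → SGD → NZD → NOK: 1 ÷ 7.66244 ÷ 0.825469 × 6.32510 = 0.999999
Product ≈ 1 (deviation 0.000%, within rounding noise).

1.0000 (no arbitrage)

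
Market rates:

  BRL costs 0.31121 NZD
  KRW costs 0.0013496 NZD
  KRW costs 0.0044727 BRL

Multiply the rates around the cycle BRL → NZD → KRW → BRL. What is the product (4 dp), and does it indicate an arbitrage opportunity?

1.0314 (arbitrage exists)

Around BRL → NZD → KRW → BRL: 1 × 0.31121 ÷ 0.0013496 × 0.0044727 = 1.031379
Product > 1; profitable direction is BRL → NZD → KRW → BRL.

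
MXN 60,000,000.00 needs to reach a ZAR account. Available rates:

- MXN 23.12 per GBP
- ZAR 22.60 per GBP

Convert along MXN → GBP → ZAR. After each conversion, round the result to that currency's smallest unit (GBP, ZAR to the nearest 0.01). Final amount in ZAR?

MXN 60,000,000.00 ÷ 23.12 = GBP 2,595,155.71
GBP 2,595,155.71 × 22.60 = ZAR 58,650,519.05

ZAR 58,650,519.05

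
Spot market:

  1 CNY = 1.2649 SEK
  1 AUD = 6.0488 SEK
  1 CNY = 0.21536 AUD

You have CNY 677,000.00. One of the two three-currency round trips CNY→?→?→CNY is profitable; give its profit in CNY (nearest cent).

Profitable loop is CNY → AUD → SEK → CNY:
CNY 677,000.00 × 0.21536 = AUD 145,798.72
AUD 145,798.72 × 6.0488 = SEK 881,907.30
SEK 881,907.30 ÷ 1.2649 = CNY 697,215.03
Profit = CNY 697,215.03 − CNY 677,000.00

Profit: CNY 20,215.03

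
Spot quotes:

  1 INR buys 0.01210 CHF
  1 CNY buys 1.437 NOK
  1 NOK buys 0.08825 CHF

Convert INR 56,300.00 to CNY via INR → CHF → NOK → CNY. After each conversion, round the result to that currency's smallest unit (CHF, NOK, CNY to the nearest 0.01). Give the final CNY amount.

CNY 5,371.83

INR 56,300.00 × 0.01210 = CHF 681.23
CHF 681.23 ÷ 0.08825 = NOK 7,719.32
NOK 7,719.32 ÷ 1.437 = CNY 5,371.83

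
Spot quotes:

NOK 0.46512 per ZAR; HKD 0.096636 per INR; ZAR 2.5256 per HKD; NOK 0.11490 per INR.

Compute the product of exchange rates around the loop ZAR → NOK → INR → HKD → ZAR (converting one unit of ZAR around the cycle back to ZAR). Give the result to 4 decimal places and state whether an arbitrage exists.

Around ZAR → NOK → INR → HKD → ZAR: 1 × 0.46512 ÷ 0.11490 × 0.096636 × 2.5256 = 0.987981
Product < 1; profitable direction is ZAR → HKD → INR → NOK → ZAR.

0.9880 (arbitrage exists)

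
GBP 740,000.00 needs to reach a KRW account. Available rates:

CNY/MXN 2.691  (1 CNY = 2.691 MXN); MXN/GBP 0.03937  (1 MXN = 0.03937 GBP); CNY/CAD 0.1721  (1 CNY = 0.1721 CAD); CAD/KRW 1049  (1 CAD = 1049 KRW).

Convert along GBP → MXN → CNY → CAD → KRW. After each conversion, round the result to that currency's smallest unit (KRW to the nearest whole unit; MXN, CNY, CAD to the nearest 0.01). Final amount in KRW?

GBP 740,000.00 ÷ 0.03937 = MXN 18,796,037.59
MXN 18,796,037.59 ÷ 2.691 = CNY 6,984,778.00
CNY 6,984,778.00 × 0.1721 = CAD 1,202,080.29
CAD 1,202,080.29 × 1049 = KRW 1,260,982,224

KRW 1,260,982,224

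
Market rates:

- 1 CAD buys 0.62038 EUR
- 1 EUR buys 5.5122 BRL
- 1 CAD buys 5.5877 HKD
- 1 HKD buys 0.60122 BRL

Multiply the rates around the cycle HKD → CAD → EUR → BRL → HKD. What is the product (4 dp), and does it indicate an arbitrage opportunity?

Around HKD → CAD → EUR → BRL → HKD: 1 ÷ 5.5877 × 0.62038 × 5.5122 ÷ 0.60122 = 1.017926
Product > 1; profitable direction is HKD → CAD → EUR → BRL → HKD.

1.0179 (arbitrage exists)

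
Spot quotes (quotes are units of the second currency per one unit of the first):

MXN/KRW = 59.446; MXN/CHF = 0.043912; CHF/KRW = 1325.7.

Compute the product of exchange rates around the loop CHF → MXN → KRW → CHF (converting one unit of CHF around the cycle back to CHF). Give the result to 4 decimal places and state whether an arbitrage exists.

1.0212 (arbitrage exists)

Around CHF → MXN → KRW → CHF: 1 ÷ 0.043912 × 59.446 ÷ 1325.7 = 1.021161
Product > 1; profitable direction is CHF → MXN → KRW → CHF.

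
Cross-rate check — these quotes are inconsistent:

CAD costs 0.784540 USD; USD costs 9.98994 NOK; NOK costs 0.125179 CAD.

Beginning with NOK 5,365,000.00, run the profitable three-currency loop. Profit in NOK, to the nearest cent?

Profit: NOK 103,400.04

Profitable loop is NOK → USD → CAD → NOK:
NOK 5,365,000.00 ÷ 9.98994 = USD 537,040.26
USD 537,040.26 ÷ 0.784540 = CAD 684,528.85
CAD 684,528.85 ÷ 0.125179 = NOK 5,468,400.04
Profit = NOK 5,468,400.04 − NOK 5,365,000.00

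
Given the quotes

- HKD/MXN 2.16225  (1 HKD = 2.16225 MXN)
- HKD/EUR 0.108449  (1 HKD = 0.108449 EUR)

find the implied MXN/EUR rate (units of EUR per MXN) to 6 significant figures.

1 MXN ÷ 2.16225 = 0.462481 HKD
0.462481 HKD × 0.108449 = 0.0501556 EUR

MXN/EUR = 0.0501556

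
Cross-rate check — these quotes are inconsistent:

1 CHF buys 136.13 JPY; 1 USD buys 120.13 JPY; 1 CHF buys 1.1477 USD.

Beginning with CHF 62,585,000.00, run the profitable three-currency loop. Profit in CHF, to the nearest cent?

Profit: CHF 801,426.83

Profitable loop is CHF → USD → JPY → CHF:
CHF 62,585,000.00 × 1.1477 = USD 71,828,804.50
USD 71,828,804.50 × 120.13 = JPY 8,628,794,285
JPY 8,628,794,285 ÷ 136.13 = CHF 63,386,426.83
Profit = CHF 63,386,426.83 − CHF 62,585,000.00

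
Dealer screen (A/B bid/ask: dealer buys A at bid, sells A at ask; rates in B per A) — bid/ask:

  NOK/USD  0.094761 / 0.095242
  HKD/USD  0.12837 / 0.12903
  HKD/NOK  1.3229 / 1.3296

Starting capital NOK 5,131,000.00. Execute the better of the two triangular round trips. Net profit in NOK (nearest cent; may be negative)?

Best loop NOK → HKD → USD → NOK:
NOK 5,131,000.00 ÷ 1.3296 (buy HKD at ask) = HKD 3,859,055.35
HKD 3,859,055.35 × 0.12837 (sell HKD at bid) = USD 495,386.94
USD 495,386.94 ÷ 0.095242 (buy NOK at ask) = NOK 5,201,349.57

Net profit: NOK 70,349.57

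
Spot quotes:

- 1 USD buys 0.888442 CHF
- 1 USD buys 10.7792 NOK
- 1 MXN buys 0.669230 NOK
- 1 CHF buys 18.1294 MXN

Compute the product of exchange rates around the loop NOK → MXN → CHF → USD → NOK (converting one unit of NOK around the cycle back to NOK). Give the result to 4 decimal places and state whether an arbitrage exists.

1.0000 (no arbitrage)

Around NOK → MXN → CHF → USD → NOK: 1 ÷ 0.669230 ÷ 18.1294 ÷ 0.888442 × 10.7792 = 0.999997
Product ≈ 1 (deviation 0.000%, within rounding noise).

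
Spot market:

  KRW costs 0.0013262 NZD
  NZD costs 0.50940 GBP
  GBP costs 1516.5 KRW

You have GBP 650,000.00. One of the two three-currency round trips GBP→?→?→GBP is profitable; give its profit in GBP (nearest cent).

Profit: GBP 15,922.57

Profitable loop is GBP → KRW → NZD → GBP:
GBP 650,000.00 × 1516.5 = KRW 985,725,000
KRW 985,725,000 × 0.0013262 = NZD 1,307,268.50
NZD 1,307,268.50 × 0.50940 = GBP 665,922.57
Profit = GBP 665,922.57 − GBP 650,000.00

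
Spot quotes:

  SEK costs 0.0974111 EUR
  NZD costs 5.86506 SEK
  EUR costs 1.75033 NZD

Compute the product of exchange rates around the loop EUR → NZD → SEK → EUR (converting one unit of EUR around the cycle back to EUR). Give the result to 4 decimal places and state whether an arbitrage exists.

Around EUR → NZD → SEK → EUR: 1 × 1.75033 × 5.86506 × 0.0974111 = 1.000002
Product ≈ 1 (deviation 0.000%, within rounding noise).

1.0000 (no arbitrage)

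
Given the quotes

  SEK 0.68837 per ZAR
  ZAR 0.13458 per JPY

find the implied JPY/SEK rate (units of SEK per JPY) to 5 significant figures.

1 JPY × 0.13458 = 0.13458 ZAR
0.13458 ZAR × 0.68837 = 0.0926408 SEK

JPY/SEK = 0.092641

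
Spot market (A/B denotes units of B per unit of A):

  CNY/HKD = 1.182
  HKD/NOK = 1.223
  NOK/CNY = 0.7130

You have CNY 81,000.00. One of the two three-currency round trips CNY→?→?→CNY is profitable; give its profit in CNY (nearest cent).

Profit: CNY 2,486.93

Profitable loop is CNY → HKD → NOK → CNY:
CNY 81,000.00 × 1.182 = HKD 95,742.00
HKD 95,742.00 × 1.223 = NOK 117,092.47
NOK 117,092.47 × 0.7130 = CNY 83,486.93
Profit = CNY 83,486.93 − CNY 81,000.00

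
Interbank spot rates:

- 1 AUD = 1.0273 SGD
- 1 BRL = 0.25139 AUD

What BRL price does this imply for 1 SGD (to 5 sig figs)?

1 SGD ÷ 1.0273 = 0.973425 AUD
0.973425 AUD ÷ 0.25139 = 3.87217 BRL

SGD/BRL = 3.8722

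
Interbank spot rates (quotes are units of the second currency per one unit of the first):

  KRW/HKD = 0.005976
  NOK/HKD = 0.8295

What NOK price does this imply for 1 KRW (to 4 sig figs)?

1 KRW × 0.005976 = 0.005976 HKD
0.005976 HKD ÷ 0.8295 = 0.00720434 NOK

KRW/NOK = 0.007204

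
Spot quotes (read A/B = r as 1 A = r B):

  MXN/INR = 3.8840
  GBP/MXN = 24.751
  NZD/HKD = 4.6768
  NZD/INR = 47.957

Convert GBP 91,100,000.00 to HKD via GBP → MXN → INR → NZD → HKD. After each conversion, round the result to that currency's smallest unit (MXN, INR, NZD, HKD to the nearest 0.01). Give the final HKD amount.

GBP 91,100,000.00 × 24.751 = MXN 2,254,816,100.00
MXN 2,254,816,100.00 × 3.8840 = INR 8,757,705,732.40
INR 8,757,705,732.40 ÷ 47.957 = NZD 182,615,796.08
NZD 182,615,796.08 × 4.6768 = HKD 854,057,555.11

HKD 854,057,555.11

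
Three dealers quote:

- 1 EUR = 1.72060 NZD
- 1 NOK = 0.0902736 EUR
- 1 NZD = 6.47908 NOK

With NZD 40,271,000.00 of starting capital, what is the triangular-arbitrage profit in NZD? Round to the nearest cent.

Profitable loop is NZD → NOK → EUR → NZD:
NZD 40,271,000.00 × 6.47908 = NOK 260,919,030.68
NOK 260,919,030.68 × 0.0902736 = EUR 23,554,100.21
EUR 23,554,100.21 × 1.72060 = NZD 40,527,184.82
Profit = NZD 40,527,184.82 − NZD 40,271,000.00

Profit: NZD 256,184.82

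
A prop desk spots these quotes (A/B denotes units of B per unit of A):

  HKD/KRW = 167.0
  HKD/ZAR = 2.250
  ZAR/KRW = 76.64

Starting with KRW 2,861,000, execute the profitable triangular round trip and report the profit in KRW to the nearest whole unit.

Profit: KRW 93,197

Profitable loop is KRW → HKD → ZAR → KRW:
KRW 2,861,000 ÷ 167.0 = HKD 17,131.74
HKD 17,131.74 × 2.250 = ZAR 38,546.41
ZAR 38,546.41 × 76.64 = KRW 2,954,197
Profit = KRW 2,954,197 − KRW 2,861,000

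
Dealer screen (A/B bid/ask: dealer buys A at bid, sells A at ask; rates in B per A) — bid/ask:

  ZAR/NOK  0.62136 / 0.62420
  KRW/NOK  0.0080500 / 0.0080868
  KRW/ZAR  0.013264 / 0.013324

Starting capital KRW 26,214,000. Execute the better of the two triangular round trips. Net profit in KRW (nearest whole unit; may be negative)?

Best loop KRW → ZAR → NOK → KRW:
KRW 26,214,000 × 0.013264 (sell KRW at bid) = ZAR 347,702.50
ZAR 347,702.50 × 0.62136 (sell ZAR at bid) = NOK 216,048.42
NOK 216,048.42 ÷ 0.0080868 (buy KRW at ask) = KRW 26,716,182

Net profit: KRW 502,182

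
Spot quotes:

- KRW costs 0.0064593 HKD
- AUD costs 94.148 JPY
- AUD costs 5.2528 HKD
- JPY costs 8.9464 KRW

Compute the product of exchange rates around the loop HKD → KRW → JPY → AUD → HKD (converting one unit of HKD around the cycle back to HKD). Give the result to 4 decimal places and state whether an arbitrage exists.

0.9655 (arbitrage exists)

Around HKD → KRW → JPY → AUD → HKD: 1 ÷ 0.0064593 ÷ 8.9464 ÷ 94.148 × 5.2528 = 0.965486
Product < 1; profitable direction is HKD → AUD → JPY → KRW → HKD.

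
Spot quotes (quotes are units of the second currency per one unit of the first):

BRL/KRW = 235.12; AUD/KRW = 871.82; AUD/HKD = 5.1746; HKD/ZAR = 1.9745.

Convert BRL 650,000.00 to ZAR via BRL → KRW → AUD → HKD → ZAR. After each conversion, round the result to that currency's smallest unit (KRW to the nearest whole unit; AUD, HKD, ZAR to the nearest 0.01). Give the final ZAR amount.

BRL 650,000.00 × 235.12 = KRW 152,828,000
KRW 152,828,000 ÷ 871.82 = AUD 175,297.65
AUD 175,297.65 × 5.1746 = HKD 907,095.22
HKD 907,095.22 × 1.9745 = ZAR 1,791,059.51

ZAR 1,791,059.51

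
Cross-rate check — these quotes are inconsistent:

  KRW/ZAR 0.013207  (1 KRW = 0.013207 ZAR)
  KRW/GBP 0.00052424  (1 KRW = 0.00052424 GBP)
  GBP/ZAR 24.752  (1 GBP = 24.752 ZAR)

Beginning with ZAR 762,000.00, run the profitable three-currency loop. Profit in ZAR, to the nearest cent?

Profitable loop is ZAR → GBP → KRW → ZAR:
ZAR 762,000.00 ÷ 24.752 = GBP 30,785.39
GBP 30,785.39 ÷ 0.00052424 = KRW 58,723,850
KRW 58,723,850 × 0.013207 = ZAR 775,565.89
Profit = ZAR 775,565.89 − ZAR 762,000.00

Profit: ZAR 13,565.89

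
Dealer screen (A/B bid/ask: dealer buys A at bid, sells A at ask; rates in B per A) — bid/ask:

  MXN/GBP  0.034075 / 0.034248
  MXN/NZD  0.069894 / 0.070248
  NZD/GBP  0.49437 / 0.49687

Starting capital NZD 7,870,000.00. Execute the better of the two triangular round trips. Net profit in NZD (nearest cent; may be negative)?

Best loop NZD → GBP → MXN → NZD:
NZD 7,870,000.00 × 0.49437 (sell NZD at bid) = GBP 3,890,691.90
GBP 3,890,691.90 ÷ 0.034248 (buy MXN at ask) = MXN 113,603,477.58
MXN 113,603,477.58 × 0.069894 (sell MXN at bid) = NZD 7,940,201.46

Net profit: NZD 70,201.46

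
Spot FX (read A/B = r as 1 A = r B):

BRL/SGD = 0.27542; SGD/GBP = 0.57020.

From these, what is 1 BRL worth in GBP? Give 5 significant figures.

1 BRL × 0.27542 = 0.27542 SGD
0.27542 SGD × 0.57020 = 0.157044 GBP

BRL/GBP = 0.15704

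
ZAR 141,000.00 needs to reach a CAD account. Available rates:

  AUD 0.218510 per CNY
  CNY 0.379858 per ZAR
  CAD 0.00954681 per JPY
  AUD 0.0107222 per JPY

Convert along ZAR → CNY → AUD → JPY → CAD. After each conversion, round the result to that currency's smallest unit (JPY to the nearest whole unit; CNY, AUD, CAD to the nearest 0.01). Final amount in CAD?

CAD 10,420.44

ZAR 141,000.00 × 0.379858 = CNY 53,559.98
CNY 53,559.98 × 0.218510 = AUD 11,703.39
AUD 11,703.39 ÷ 0.0107222 = JPY 1,091,510
JPY 1,091,510 × 0.00954681 = CAD 10,420.44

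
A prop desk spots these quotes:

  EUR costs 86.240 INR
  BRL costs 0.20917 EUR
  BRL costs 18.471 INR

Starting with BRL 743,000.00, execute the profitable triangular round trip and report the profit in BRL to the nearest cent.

Profitable loop is BRL → INR → EUR → BRL:
BRL 743,000.00 × 18.471 = INR 13,723,953.00
INR 13,723,953.00 ÷ 86.240 = EUR 159,136.75
EUR 159,136.75 ÷ 0.20917 = BRL 760,801.01
Profit = BRL 760,801.01 − BRL 743,000.00

Profit: BRL 17,801.01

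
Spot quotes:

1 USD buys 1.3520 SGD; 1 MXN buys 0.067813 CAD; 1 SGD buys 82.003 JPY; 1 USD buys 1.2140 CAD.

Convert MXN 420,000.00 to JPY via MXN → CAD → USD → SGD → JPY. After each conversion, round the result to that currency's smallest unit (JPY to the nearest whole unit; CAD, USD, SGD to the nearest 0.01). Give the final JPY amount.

MXN 420,000.00 × 0.067813 = CAD 28,481.46
CAD 28,481.46 ÷ 1.2140 = USD 23,460.84
USD 23,460.84 × 1.3520 = SGD 31,719.06
SGD 31,719.06 × 82.003 = JPY 2,601,058

JPY 2,601,058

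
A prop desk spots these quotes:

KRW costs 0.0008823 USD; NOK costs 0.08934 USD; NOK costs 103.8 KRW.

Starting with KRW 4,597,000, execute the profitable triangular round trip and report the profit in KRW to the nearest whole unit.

Profit: KRW 115,400

Profitable loop is KRW → USD → NOK → KRW:
KRW 4,597,000 × 0.0008823 = USD 4,055.93
USD 4,055.93 ÷ 0.08934 = NOK 45,398.85
NOK 45,398.85 × 103.8 = KRW 4,712,400
Profit = KRW 4,712,400 − KRW 4,597,000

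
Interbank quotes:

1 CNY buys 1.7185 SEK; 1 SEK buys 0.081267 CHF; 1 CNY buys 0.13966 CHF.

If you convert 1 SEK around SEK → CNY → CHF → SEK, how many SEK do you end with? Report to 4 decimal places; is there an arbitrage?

Around SEK → CNY → CHF → SEK: 1 ÷ 1.7185 × 0.13966 ÷ 0.081267 = 1.000019
Product ≈ 1 (deviation 0.002%, within rounding noise).

1.0000 (no arbitrage)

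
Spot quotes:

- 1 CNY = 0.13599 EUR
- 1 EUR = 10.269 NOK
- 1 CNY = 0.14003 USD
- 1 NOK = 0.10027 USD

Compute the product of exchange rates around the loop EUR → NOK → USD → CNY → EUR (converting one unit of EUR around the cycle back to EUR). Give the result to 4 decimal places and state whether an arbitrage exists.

1.0000 (no arbitrage)

Around EUR → NOK → USD → CNY → EUR: 1 × 10.269 × 0.10027 ÷ 0.14003 × 0.13599 = 0.999966
Product ≈ 1 (deviation 0.003%, within rounding noise).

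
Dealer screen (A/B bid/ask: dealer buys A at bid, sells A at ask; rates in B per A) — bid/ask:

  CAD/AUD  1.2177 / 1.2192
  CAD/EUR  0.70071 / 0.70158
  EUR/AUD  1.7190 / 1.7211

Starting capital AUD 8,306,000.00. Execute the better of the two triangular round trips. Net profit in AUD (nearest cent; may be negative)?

Best loop AUD → EUR → CAD → AUD:
AUD 8,306,000.00 ÷ 1.7211 (buy EUR at ask) = EUR 4,825,983.38
EUR 4,825,983.38 ÷ 0.70158 (buy CAD at ask) = CAD 6,878,735.69
CAD 6,878,735.69 × 1.2177 (sell CAD at bid) = AUD 8,376,236.45

Net profit: AUD 70,236.45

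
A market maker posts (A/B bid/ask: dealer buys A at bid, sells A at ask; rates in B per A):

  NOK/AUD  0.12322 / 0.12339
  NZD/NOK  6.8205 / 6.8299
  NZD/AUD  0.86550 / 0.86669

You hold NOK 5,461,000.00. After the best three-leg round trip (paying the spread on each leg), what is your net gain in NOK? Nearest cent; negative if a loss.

Net profit: NOK 147,476.95

Best loop NOK → NZD → AUD → NOK:
NOK 5,461,000.00 ÷ 6.8299 (buy NZD at ask) = NZD 799,572.47
NZD 799,572.47 × 0.86550 (sell NZD at bid) = AUD 692,029.97
AUD 692,029.97 ÷ 0.12339 (buy NOK at ask) = NOK 5,608,476.95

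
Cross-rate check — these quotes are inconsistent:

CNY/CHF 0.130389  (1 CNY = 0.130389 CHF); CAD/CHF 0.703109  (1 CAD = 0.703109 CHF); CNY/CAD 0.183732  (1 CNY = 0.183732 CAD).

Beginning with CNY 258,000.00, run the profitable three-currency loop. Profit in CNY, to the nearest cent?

Profit: CNY 2,407.33

Profitable loop is CNY → CHF → CAD → CNY:
CNY 258,000.00 × 0.130389 = CHF 33,640.36
CHF 33,640.36 ÷ 0.703109 = CAD 47,845.16
CAD 47,845.16 ÷ 0.183732 = CNY 260,407.33
Profit = CNY 260,407.33 − CNY 258,000.00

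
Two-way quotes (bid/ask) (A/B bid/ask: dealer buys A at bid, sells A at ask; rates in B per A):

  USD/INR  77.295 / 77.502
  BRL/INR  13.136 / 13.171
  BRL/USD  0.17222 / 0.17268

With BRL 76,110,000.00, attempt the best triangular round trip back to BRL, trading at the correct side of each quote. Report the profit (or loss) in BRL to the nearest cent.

Best loop BRL → USD → INR → BRL:
BRL 76,110,000.00 × 0.17222 (sell BRL at bid) = USD 13,107,664.20
USD 13,107,664.20 × 77.295 (sell USD at bid) = INR 1,013,156,904.34
INR 1,013,156,904.34 ÷ 13.171 (buy BRL at ask) = BRL 76,923,309.11

Net profit: BRL 813,309.11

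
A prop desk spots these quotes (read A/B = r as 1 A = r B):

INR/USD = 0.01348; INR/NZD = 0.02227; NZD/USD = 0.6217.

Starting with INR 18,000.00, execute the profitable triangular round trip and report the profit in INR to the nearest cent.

Profit: INR 487.73

Profitable loop is INR → NZD → USD → INR:
INR 18,000.00 × 0.02227 = NZD 400.86
NZD 400.86 × 0.6217 = USD 249.21
USD 249.21 ÷ 0.01348 = INR 18,487.73
Profit = INR 18,487.73 − INR 18,000.00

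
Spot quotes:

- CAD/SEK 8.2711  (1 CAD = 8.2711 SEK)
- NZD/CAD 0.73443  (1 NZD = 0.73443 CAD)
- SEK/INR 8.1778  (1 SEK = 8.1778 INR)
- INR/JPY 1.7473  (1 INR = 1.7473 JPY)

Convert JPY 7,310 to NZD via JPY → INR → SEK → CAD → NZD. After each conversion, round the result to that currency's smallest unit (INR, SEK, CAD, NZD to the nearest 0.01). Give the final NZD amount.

NZD 84.21

JPY 7,310 ÷ 1.7473 = INR 4,183.60
INR 4,183.60 ÷ 8.1778 = SEK 511.58
SEK 511.58 ÷ 8.2711 = CAD 61.85
CAD 61.85 ÷ 0.73443 = NZD 84.21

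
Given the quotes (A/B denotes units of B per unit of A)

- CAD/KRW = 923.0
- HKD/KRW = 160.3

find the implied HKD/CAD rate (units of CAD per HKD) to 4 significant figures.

HKD/CAD = 0.1737

1 HKD × 160.3 = 160.3 KRW
160.3 KRW ÷ 923.0 = 0.173673 CAD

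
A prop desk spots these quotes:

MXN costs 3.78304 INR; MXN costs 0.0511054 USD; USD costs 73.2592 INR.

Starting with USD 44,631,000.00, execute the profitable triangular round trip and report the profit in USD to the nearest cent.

Profitable loop is USD → MXN → INR → USD:
USD 44,631,000.00 ÷ 0.0511054 = MXN 873,312,800.60
MXN 873,312,800.60 × 3.78304 = INR 3,303,777,257.20
INR 3,303,777,257.20 ÷ 73.2592 = USD 45,097,097.12
Profit = USD 45,097,097.12 − USD 44,631,000.00

Profit: USD 466,097.12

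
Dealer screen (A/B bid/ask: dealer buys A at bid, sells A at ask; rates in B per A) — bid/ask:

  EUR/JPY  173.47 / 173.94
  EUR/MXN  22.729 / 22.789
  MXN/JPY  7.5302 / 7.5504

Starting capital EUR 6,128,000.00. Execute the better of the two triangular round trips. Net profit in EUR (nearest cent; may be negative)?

Best loop EUR → JPY → MXN → EUR:
EUR 6,128,000.00 × 173.47 (sell EUR at bid) = JPY 1,063,024,160
JPY 1,063,024,160 ÷ 7.5504 (buy MXN at ask) = MXN 140,790,442.89
MXN 140,790,442.89 ÷ 22.789 (buy EUR at ask) = EUR 6,178,000.04

Net profit: EUR 50,000.04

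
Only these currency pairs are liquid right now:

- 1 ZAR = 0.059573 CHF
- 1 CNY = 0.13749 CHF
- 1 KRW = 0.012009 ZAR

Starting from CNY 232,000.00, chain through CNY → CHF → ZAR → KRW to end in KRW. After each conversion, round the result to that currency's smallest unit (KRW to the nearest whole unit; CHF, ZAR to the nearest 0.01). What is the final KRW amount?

KRW 44,586,439

CNY 232,000.00 × 0.13749 = CHF 31,897.68
CHF 31,897.68 ÷ 0.059573 = ZAR 535,438.54
ZAR 535,438.54 ÷ 0.012009 = KRW 44,586,439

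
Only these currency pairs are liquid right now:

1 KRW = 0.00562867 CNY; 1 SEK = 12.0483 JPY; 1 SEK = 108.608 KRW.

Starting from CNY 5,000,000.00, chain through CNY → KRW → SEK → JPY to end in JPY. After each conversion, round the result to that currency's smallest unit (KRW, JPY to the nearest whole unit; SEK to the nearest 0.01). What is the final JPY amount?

JPY 98,543,543

CNY 5,000,000.00 ÷ 0.00562867 = KRW 888,309,316
KRW 888,309,316 ÷ 108.608 = SEK 8,179,041.29
SEK 8,179,041.29 × 12.0483 = JPY 98,543,543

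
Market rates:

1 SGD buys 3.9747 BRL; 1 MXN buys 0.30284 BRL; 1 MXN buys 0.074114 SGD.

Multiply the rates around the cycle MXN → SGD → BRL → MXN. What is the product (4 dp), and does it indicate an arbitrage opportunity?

0.9727 (arbitrage exists)

Around MXN → SGD → BRL → MXN: 1 × 0.074114 × 3.9747 ÷ 0.30284 = 0.972728
Product < 1; profitable direction is MXN → BRL → SGD → MXN.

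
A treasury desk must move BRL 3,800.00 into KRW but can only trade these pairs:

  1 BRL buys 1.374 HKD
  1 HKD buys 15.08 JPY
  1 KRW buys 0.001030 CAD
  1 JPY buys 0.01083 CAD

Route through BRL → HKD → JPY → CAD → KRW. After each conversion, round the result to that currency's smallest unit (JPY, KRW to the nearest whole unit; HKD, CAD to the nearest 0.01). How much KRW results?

BRL 3,800.00 × 1.374 = HKD 5,221.20
HKD 5,221.20 × 15.08 = JPY 78,736
JPY 78,736 × 0.01083 = CAD 852.71
CAD 852.71 ÷ 0.001030 = KRW 827,874

KRW 827,874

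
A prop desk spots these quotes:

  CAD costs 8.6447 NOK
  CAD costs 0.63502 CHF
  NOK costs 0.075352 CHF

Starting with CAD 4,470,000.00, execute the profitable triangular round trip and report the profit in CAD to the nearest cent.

Profit: CAD 115,269.11

Profitable loop is CAD → NOK → CHF → CAD:
CAD 4,470,000.00 × 8.6447 = NOK 38,641,809.00
NOK 38,641,809.00 × 0.075352 = CHF 2,911,737.59
CHF 2,911,737.59 ÷ 0.63502 = CAD 4,585,269.11
Profit = CAD 4,585,269.11 − CAD 4,470,000.00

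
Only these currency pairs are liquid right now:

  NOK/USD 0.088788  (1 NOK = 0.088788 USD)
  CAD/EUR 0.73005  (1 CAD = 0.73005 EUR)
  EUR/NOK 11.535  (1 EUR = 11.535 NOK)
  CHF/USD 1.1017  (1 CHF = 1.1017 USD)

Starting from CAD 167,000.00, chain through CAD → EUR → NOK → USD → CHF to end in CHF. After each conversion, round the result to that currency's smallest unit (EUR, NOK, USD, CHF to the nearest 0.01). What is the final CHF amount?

CHF 113,338.54

CAD 167,000.00 × 0.73005 = EUR 121,918.35
EUR 121,918.35 × 11.535 = NOK 1,406,328.17
NOK 1,406,328.17 × 0.088788 = USD 124,865.07
USD 124,865.07 ÷ 1.1017 = CHF 113,338.54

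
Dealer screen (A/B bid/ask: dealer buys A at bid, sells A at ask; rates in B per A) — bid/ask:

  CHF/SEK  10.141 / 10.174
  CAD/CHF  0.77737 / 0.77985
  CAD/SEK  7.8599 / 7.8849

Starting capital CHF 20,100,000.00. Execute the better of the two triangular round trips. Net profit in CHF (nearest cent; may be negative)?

Net result: CHF -4,055.31 (no profitable arbitrage after spreads)

Best loop CHF → SEK → CAD → CHF:
CHF 20,100,000.00 × 10.141 (sell CHF at bid) = SEK 203,834,100.00
SEK 203,834,100.00 ÷ 7.8849 (buy CAD at ask) = CAD 25,851,196.59
CAD 25,851,196.59 × 0.77737 (sell CAD at bid) = CHF 20,095,944.69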